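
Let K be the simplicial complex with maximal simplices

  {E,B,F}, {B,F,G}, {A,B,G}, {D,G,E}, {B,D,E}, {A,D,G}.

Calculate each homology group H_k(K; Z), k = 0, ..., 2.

H_0 = Z,  H_1 = Z,  H_2 = 0.

K has 6 vertices, 12 edges, 6 triangles.
rank ∂_0 = 0, rank ∂_1 = 5 ⇒ b_0 = 6 − 0 − 5 = 1; all invariant factors of ∂_1 are 1 so no torsion. So H_0 ≅ Z.
rank ∂_1 = 5, rank ∂_2 = 6 ⇒ b_1 = 12 − 5 − 6 = 1; all invariant factors of ∂_2 are 1 so no torsion. So H_1 ≅ Z.
rank ∂_2 = 6, rank ∂_3 = 0 ⇒ b_2 = 6 − 6 − 0 = 0. So H_2 ≅ 0.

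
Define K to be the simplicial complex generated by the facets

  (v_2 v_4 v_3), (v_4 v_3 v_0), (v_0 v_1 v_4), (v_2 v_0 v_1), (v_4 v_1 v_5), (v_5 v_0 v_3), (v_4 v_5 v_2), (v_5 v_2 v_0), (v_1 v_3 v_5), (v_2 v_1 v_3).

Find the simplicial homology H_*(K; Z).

H_0 = Z,  H_1 = Z_2,  H_2 = 0.

We work with the vertex ordering v_0 < v_1 < v_2 < v_3 < v_4 < v_5. The simplices of K, each written with vertices in increasing order, are:

  0-simplices (6): [v_0], [v_1], [v_2], [v_3], [v_4], [v_5]
  1-simplices (15): (15 of them)
  2-simplices (10): [v_0,v_1,v_2], [v_0,v_1,v_4], [v_0,v_2,v_5], [v_0,v_3,v_4], [v_0,v_3,v_5], [v_1,v_2,v_3], [v_1,v_3,v_5], [v_1,v_4,v_5], [v_2,v_3,v_4], [v_2,v_4,v_5]

Hence C_0 ≅ Z^6, C_1 ≅ Z^15, C_2 ≅ Z^10.

The boundary map ∂_1: C_1 → C_0 maps an edge to its endpoints' difference, ∂[p,q] = q − p.
This gives a 6×15 integer matrix of rank 5; reducing to Smith normal form yields diagonal entries (1,1,1,1,1).

The boundary map ∂_2: C_2 → C_1 acts by ∂[p,q,r] = [q,r] − [p,r] + [p,q]. For instance
  ∂[v_1,v_2,v_3] = [v_2,v_3] − [v_1,v_3] + [v_1,v_2],
  ∂[v_0,v_1,v_2] = [v_1,v_2] − [v_0,v_2] + [v_0,v_1].
The resulting 15×10 matrix has rank 10, and its Smith normal form has invariant factors (1,1,1,1,1,1,1,1,1,2).

Now H_k = ker ∂_k / im ∂_{k+1}, so:

  H_0: rank C_0 − rank ∂_1 = 6 − 5 = 1, and the invariant factors of ∂_1 are all 1, so H_0 ≅ Z.
  H_1: rank ker ∂_1 − rank ∂_2 = (15 − 5) − 10 = 0, and ∂_2 has invariant factor 2 > 1, so H_1 ≅ Z_2.
  H_2: rank ker ∂_2 − rank ∂_3 = (10 − 10) − 0 = 0, and there is no ∂_3, so H_2 ≅ 0.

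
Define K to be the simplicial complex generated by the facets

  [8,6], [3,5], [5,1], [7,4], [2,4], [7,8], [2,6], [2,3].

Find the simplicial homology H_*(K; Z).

We work with the vertex ordering 1 < 2 < 3 < 4 < 5 < 6 < 7 < 8. The simplices of K, each written with vertices in increasing order, are:

  0-simplices (8): [1], [2], [3], [4], [5], [6], [7], [8]
  1-simplices (8): [1,5], [2,3], [2,4], [2,6], [3,5], [4,7], [6,8], [7,8]

giving chain groups C_0 ≅ Z^8, C_1 ≅ Z^8.

Boundary ∂_1: C_1 → C_0 is given by ∂[p,q] = [q] − [p]. For instance
  ∂[6,8] = [8] − [6].
This gives a 8×8 integer matrix of rank 7; reducing to Smith normal form yields diagonal entries (1,1,1,1,1,1,1).

From H_k ≅ ker(∂_k) / im(∂_{k+1}) we obtain:

  H_0: rank C_0 − rank ∂_1 = 8 − 7 = 1, and the invariant factors of ∂_1 are all 1, so H_0 ≅ Z.
  H_1: rank ker ∂_1 − rank ∂_2 = (8 − 7) − 0 = 1, and there is no ∂_2, so H_1 ≅ Z.

H_0 ≅ Z,  H_1 ≅ Z.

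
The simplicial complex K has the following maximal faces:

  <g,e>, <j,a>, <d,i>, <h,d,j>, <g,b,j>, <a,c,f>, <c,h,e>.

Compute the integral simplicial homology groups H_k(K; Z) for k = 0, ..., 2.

H_0 ≅ Z,  H_1 ≅ Z^2,  H_2 = 0.

We work with the vertex ordering a < b < c < d < e < f < g < h < i < j. The simplices of K, each written with vertices in increasing order, are:

  0-simplices (10): a, b, c, d, e, f, g, h, i, j
  1-simplices (15): ac, af, aj, bg, bj, ce, cf, ch, dh, di, dj, eg, eh, gj, hj
  2-simplices (4): acf, bgj, ceh, dhj

Hence C_0 ≅ Z^10, C_1 ≅ Z^15, C_2 ≅ Z^4.

Boundary ∂_1: C_1 → C_0 sends each edge [p,q] (with p < q) to q − p. For instance
  ∂dj = j − d.
As a 10×15 matrix over Z this has rank 9, with invariant factors (1,1,1,1,1,1,1,1,1).

Boundary ∂_2: C_2 → C_1 acts by ∂[p,q,r] = [q,r] − [p,r] + [p,q]. For instance
  ∂acf = cf − af + ac,
  ∂dhj = hj − dj + dh.
This gives a 15×4 integer matrix of rank 4; reducing to Smith normal form yields diagonal entries (1,1,1,1).

Now H_k = ker ∂_k / im ∂_{k+1}, so:

  H_0: rank C_0 − rank ∂_1 = 10 − 9 = 1, and the invariant factors of ∂_1 are all 1, so H_0 ≅ Z.
  H_1: rank ker ∂_1 − rank ∂_2 = (15 − 9) − 4 = 2, and the invariant factors of ∂_2 are all 1, so H_1 ≅ Z^2.
  H_2: rank ker ∂_2 − rank ∂_3 = (4 − 4) − 0 = 0, and there is no ∂_3, so H_2 ≅ 0.

As a check, the Euler characteristic is 10 − 15 + 4 = -1, which agrees with 1 − 2 + 0 = -1.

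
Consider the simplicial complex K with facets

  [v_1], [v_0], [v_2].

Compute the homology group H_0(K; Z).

Take the total order v_0 < v_1 < v_2 on the vertex set. Then K (dimension 0) consists of the simplices:

  0-simplices (3): [v_0], [v_1], [v_2]

Hence C_0 ≅ Z^3.

Computing H_k = (kernel of ∂_k) / (image of ∂_{k+1}):

  H_0: rank C_0 − rank ∂_1 = 3 − 0 = 3, and there is no ∂_1, so H_0 ≅ Z^3.

H_0 ≅ Z^3.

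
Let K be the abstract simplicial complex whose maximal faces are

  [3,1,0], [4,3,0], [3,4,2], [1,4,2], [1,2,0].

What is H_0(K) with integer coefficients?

H_0 ≅ Z.

Order the vertices as 0 < 1 < 2 < 3 < 4. Listing each simplex with vertices in this order, K has dimension 2 with simplices:

  0-simplices (5): [0], [1], [2], [3], [4]
  1-simplices (10): [0,1], [0,2], [0,3], [0,4], [1,2], [1,3], [1,4], [2,3], [2,4], [3,4]
  2-simplices (5): [0,1,2], [0,1,3], [0,3,4], [1,2,4], [2,3,4]

Hence C_0 ≅ Z^5, C_1 ≅ Z^10, C_2 ≅ Z^5.

∂_1: C_1 → C_0 sends each edge [p,q] (with p < q) to q − p. For instance
  ∂[3,4] = [4] − [3].
The resulting 5×10 matrix has rank 4, and its Smith normal form has invariant factors (1,1,1,1).

∂_2: C_2 → C_1 maps a triangle to the signed sum of its edges. For instance
  ∂[0,3,4] = [3,4] − [0,4] + [0,3],
  ∂[0,1,3] = [1,3] − [0,3] + [0,1].
This gives a 10×5 integer matrix of rank 5; reducing to Smith normal form yields diagonal entries (1,1,1,1,1).

Computing H_k = (kernel of ∂_k) / (image of ∂_{k+1}):

  H_0: rank C_0 − rank ∂_1 = 5 − 4 = 1, and the invariant factors of ∂_1 are all 1, so H_0 = Z.

(K is a triangulation of the Möbius band.)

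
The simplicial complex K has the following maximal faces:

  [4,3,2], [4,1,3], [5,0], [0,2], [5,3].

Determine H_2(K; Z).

Take the total order 0 < 1 < 2 < 3 < 4 < 5 on the vertex set. Then K (dimension 2) consists of the simplices:

  0-simplices (6): [0], [1], [2], [3], [4], [5]
  1-simplices (8): [0,2], [0,5], [1,3], [1,4], [2,3], [2,4], [3,4], [3,5]
  2-simplices (2): [1,3,4], [2,3,4]

so the chain groups are C_0 ≅ Z^6, C_1 ≅ Z^8, C_2 ≅ Z^2.

∂_1: C_1 → C_0 maps an edge to its endpoints' difference, ∂[p,q] = q − p. For instance
  ∂[3,5] = [5] − [3].
The resulting 6×8 matrix has rank 5, and its Smith normal form has invariant factors (1,1,1,1,1).

Boundary ∂_2: C_2 → C_1 sends each 2-simplex [p,q,r] to [q,r] − [p,r] + [p,q]. For instance
  ∂[2,3,4] = [3,4] − [2,4] + [2,3],
  ∂[1,3,4] = [3,4] − [1,4] + [1,3].
As a 8×2 matrix over Z this has rank 2, with invariant factors (1,1).

Now H_k = ker ∂_k / im ∂_{k+1}, so:

  H_2: rank ker ∂_2 − rank ∂_3 = (2 − 2) − 0 = 0, and there is no ∂_3, so H_2 = 0.

H_2 ≅ 0.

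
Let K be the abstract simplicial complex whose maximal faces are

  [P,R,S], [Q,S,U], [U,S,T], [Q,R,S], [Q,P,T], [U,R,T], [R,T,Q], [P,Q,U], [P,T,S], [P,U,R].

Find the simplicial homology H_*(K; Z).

H_0 ≅ Z,  H_1 ≅ Z/2,  H_2 = 0.

K has 6 vertices, 15 edges, 10 triangles.
rank ∂_0 = 0, rank ∂_1 = 5 ⇒ b_0 = 6 − 0 − 5 = 1; all invariant factors of ∂_1 are 1 so no torsion. So H_0 ≅ Z.
rank ∂_1 = 5, rank ∂_2 = 10 ⇒ b_1 = 15 − 5 − 10 = 0; ∂_2 has invariant factor(s) [2] giving torsion. So H_1 ≅ Z/2.
rank ∂_2 = 10, rank ∂_3 = 0 ⇒ b_2 = 10 − 10 − 0 = 0. So H_2 ≅ 0.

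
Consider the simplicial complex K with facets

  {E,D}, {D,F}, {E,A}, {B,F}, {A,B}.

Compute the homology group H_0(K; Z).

H_0 = Z.

Fix the vertex order A < B < D < E < F and write every simplex with vertices in increasing order. Then dim K = 1 and the simplices of K are:

  0-simplices (5): A, B, D, E, F
  1-simplices (5): AB, AE, BF, DE, DF

so the chain groups are C_0 ≅ Z^5, C_1 ≅ Z^5.

The boundary map ∂_1: C_1 → C_0 is given by ∂[p,q] = [q] − [p]. For instance
  ∂DF = F − D.
This gives a 5×5 integer matrix of rank 4; reducing to Smith normal form yields diagonal entries (1,1,1,1).

Reading off H_k = ker ∂_k / im ∂_{k+1}:

  H_0: rank C_0 − rank ∂_1 = 5 − 4 = 1, and the invariant factors of ∂_1 are all 1, so H_0 = Z.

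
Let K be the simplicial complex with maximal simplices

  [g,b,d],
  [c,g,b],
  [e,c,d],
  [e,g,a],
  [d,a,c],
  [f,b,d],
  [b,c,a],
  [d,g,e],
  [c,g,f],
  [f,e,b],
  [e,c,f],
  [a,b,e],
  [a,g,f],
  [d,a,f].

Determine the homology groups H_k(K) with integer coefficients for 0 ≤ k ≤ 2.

H_0 ≅ Z,  H_1 ≅ Z^2,  H_2 ≅ Z.

Fix the vertex order a < b < c < d < e < f < g and write every simplex with vertices in increasing order. Then dim K = 2 and the simplices of K are:

  0-simplices (7): a, b, c, d, e, f, g
  1-simplices (21): ab, ac, ad, ae, af, ag, bc, bd, be, bf, bg, cd, ce, cf, cg, de, df, dg, ef, eg, fg
  2-simplices (14): abc, abe, acd, adf, aeg, afg, bcg, bdf, bdg, bef, cde, cef, cfg, deg

so the chain groups are C_0 ≅ Z^7, C_1 ≅ Z^21, C_2 ≅ Z^14.

Boundary ∂_1: C_1 → C_0 sends each edge [p,q] (with p < q) to q − p.
The resulting 7×21 matrix has rank 6, and its Smith normal form has invariant factors (1,1,1,1,1,1).

Boundary ∂_2: C_2 → C_1 sends each 2-simplex [p,q,r] to [q,r] − [p,r] + [p,q]. For instance
  ∂cef = ef − cf + ce,
  ∂bcg = cg − bg + bc.
The 21×14 boundary matrix has rank 13 and Smith normal form diag(1,1,1,1,1,1,1,1,1,1,1,1,1).

Computing H_k = (kernel of ∂_k) / (image of ∂_{k+1}):

  H_0: rank C_0 − rank ∂_1 = 7 − 6 = 1, and the invariant factors of ∂_1 are all 1, so H_0 = Z.
  H_1: rank ker ∂_1 − rank ∂_2 = (21 − 6) − 13 = 2, and the invariant factors of ∂_2 are all 1, so H_1 = Z^2.
  H_2: rank ker ∂_2 − rank ∂_3 = (14 − 13) − 0 = 1, and there is no ∂_3, so H_2 = Z.

As a check, the Euler characteristic is 7 − 21 + 14 = 0, which agrees with 1 − 2 + 1 = 0.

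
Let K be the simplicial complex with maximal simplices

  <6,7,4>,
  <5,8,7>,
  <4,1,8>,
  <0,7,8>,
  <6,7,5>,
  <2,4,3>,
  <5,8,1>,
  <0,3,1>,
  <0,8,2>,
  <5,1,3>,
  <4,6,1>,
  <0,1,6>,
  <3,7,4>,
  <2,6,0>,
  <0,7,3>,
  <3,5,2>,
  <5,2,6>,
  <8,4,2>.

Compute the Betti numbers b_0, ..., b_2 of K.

Order the vertices as 0 < 1 < 2 < 3 < 4 < 5 < 6 < 7 < 8. Listing each simplex with vertices in this order, K has dimension 2 with simplices:

  0-simplices (9): [0], [1], [2], [3], [4], [5], [6], [7], [8]
  1-simplices (27): (27 of them)
  2-simplices (18): [0,1,3], [0,1,6], [0,2,6], [0,2,8], [0,3,7], [0,7,8], [1,3,5], [1,4,6], [1,4,8], [1,5,8], [2,3,4], [2,3,5], [2,4,8], [2,5,6], [3,4,7], [4,6,7], [5,6,7], [5,7,8]

Hence C_0 ≅ Z^9, C_1 ≅ Z^27, C_2 ≅ Z^18.

The boundary map ∂_1: C_1 → C_0 is given by ∂[p,q] = [q] − [p].
This gives a 9×27 integer matrix of rank 8; reducing to Smith normal form yields diagonal entries (1,1,1,1,1,1,1,1).

The boundary map ∂_2: C_2 → C_1 sends each 2-simplex [p,q,r] to [q,r] − [p,r] + [p,q]. For instance
  ∂[0,2,8] = [2,8] − [0,8] + [0,2],
  ∂[1,3,5] = [3,5] − [1,5] + [1,3].
The 27×18 boundary matrix has rank 17 and Smith normal form diag(1,1,1,1,1,1,1,1,1,1,1,1,1,1,1,1,1).

Computing H_k = (kernel of ∂_k) / (image of ∂_{k+1}):

  H_0: rank C_0 − rank ∂_1 = 9 − 8 = 1, and the invariant factors of ∂_1 are all 1, so H_0 ≅ Z.
  H_1: rank ker ∂_1 − rank ∂_2 = (27 − 8) − 17 = 2, and the invariant factors of ∂_2 are all 1, so H_1 ≅ Z^2.
  H_2: rank ker ∂_2 − rank ∂_3 = (18 − 17) − 0 = 1, and there is no ∂_3, so H_2 ≅ Z.

As a check, the Euler characteristic is 9 − 27 + 18 = 0, which agrees with 1 − 2 + 1 = 0.
(K is a triangulation of the torus T^2.)

Hence the Betti numbers are b_0 = 1, b_1 = 2, b_2 = 1.

b_0 = 1, b_1 = 2, b_2 = 1.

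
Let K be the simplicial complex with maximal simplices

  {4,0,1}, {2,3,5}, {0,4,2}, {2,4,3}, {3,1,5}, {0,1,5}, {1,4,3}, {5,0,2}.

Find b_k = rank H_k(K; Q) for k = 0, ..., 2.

Order the vertices as 0 < 1 < 2 < 3 < 4 < 5. Listing each simplex with vertices in this order, K has dimension 2 with simplices:

  0-simplices (6): [0], [1], [2], [3], [4], [5]
  1-simplices (12): [0,1], [0,2], [0,4], [0,5], [1,3], [1,4], [1,5], [2,3], [2,4], [2,5], [3,4], [3,5]
  2-simplices (8): [0,1,4], [0,1,5], [0,2,4], [0,2,5], [1,3,4], [1,3,5], [2,3,4], [2,3,5]

Hence C_0 ≅ Z^6, C_1 ≅ Z^12, C_2 ≅ Z^8.

Boundary ∂_1: C_1 → C_0 sends each edge [p,q] (with p < q) to q − p. For instance
  ∂[2,3] = [3] − [2].
The 6×12 boundary matrix has rank 5 and Smith normal form diag(1,1,1,1,1).

∂_2: C_2 → C_1 sends each 2-simplex [p,q,r] to [q,r] − [p,r] + [p,q]. For instance
  ∂[1,3,5] = [3,5] − [1,5] + [1,3],
  ∂[0,1,4] = [1,4] − [0,4] + [0,1].
The 12×8 boundary matrix has rank 7 and Smith normal form diag(1,1,1,1,1,1,1).

Reading off H_k = ker ∂_k / im ∂_{k+1}:

  H_0: rank C_0 − rank ∂_1 = 6 − 5 = 1, and the invariant factors of ∂_1 are all 1, so H_0 ≅ Z.
  H_1: rank ker ∂_1 − rank ∂_2 = (12 − 5) − 7 = 0, and the invariant factors of ∂_2 are all 1, so H_1 ≅ 0.
  H_2: rank ker ∂_2 − rank ∂_3 = (8 − 7) − 0 = 1, and there is no ∂_3, so H_2 ≅ Z.

As a check, the Euler characteristic is 6 − 12 + 8 = 2, which agrees with 1 − 0 + 1 = 2.

Hence the Betti numbers are b_0 = 1, b_1 = 0, b_2 = 1.

b_0 = 1, b_1 = 0, b_2 = 1.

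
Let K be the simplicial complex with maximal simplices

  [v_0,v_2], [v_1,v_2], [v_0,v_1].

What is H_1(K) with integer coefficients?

Take the total order v_0 < v_1 < v_2 on the vertex set. Then K (dimension 1) consists of the simplices:

  0-simplices (3): [v_0], [v_1], [v_2]
  1-simplices (3): [v_0,v_1], [v_0,v_2], [v_1,v_2]

giving chain groups C_0 ≅ Z^3, C_1 ≅ Z^3.

∂_1: C_1 → C_0 maps an edge to its endpoints' difference, ∂[p,q] = q − p.
This gives a 3×3 integer matrix of rank 2; reducing to Smith normal form yields diagonal entries (1,1).

Computing H_k = (kernel of ∂_k) / (image of ∂_{k+1}):

  H_1: rank ker ∂_1 − rank ∂_2 = (3 − 2) − 0 = 1, and there is no ∂_2, so H_1 = Z.

H_1 = Z.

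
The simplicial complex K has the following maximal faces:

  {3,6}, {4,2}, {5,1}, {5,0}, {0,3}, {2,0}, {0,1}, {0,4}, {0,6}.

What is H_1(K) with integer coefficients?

Take the total order 0 < 1 < 2 < 3 < 4 < 5 < 6 on the vertex set. Then K (dimension 1) consists of the simplices:

  0-simplices (7): [0], [1], [2], [3], [4], [5], [6]
  1-simplices (9): [0,1], [0,2], [0,3], [0,4], [0,5], [0,6], [1,5], [2,4], [3,6]

so the chain groups are C_0 ≅ Z^7, C_1 ≅ Z^9.

∂_1: C_1 → C_0 maps an edge to its endpoints' difference, ∂[p,q] = q − p. For instance
  ∂[0,5] = [5] − [0].
The 7×9 boundary matrix has rank 6 and Smith normal form diag(1,1,1,1,1,1).

From H_k ≅ ker(∂_k) / im(∂_{k+1}) we obtain:

  H_1: rank ker ∂_1 − rank ∂_2 = (9 − 6) − 0 = 3, and there is no ∂_2, so H_1 ≅ Z^3.

H_1 = Z^3.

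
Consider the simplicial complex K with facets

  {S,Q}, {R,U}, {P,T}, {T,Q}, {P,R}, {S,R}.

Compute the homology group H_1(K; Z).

Take the total order P < Q < R < S < T < U on the vertex set. Then K (dimension 1) consists of the simplices:

  0-simplices (6): P, Q, R, S, T, U
  1-simplices (6): PR, PT, QS, QT, RS, RU

giving chain groups C_0 ≅ Z^6, C_1 ≅ Z^6.

∂_1: C_1 → C_0 maps an edge to its endpoints' difference, ∂[p,q] = q − p. For instance
  ∂QT = T − Q.
As a 6×6 matrix over Z this has rank 5, with invariant factors (1,1,1,1,1).

Reading off H_k = ker ∂_k / im ∂_{k+1}:

  H_1: rank ker ∂_1 − rank ∂_2 = (6 − 5) − 0 = 1, and there is no ∂_2, so H_1 = Z.

H_1 ≅ Z.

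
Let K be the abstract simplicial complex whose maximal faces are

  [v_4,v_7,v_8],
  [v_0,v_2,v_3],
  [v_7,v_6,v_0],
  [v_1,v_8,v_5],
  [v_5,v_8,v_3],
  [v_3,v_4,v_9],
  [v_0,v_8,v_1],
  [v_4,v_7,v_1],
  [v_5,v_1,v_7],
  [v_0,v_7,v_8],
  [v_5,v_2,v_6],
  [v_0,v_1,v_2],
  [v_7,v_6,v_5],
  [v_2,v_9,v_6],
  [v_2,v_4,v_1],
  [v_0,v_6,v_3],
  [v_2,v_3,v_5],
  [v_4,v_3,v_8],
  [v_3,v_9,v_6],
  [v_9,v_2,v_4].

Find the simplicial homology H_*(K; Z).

H_0 = Z,  H_1 = Z ⊕ Z/2,  H_2 = 0.

Fix the vertex order v_0 < v_1 < v_2 < v_3 < v_4 < v_5 < v_6 < v_7 < v_8 < v_9 and write every simplex with vertices in increasing order. Then dim K = 2 and the simplices of K are:

  0-simplices (10): [v_0], [v_1], [v_2], [v_3], [v_4], [v_5], [v_6], [v_7], [v_8], [v_9]
  1-simplices (30): (30 of them)
  2-simplices (20): (20 of them)

so the chain groups are C_0 ≅ Z^10, C_1 ≅ Z^30, C_2 ≅ Z^20.

∂_1: C_1 → C_0 sends each edge [p,q] (with p < q) to q − p. For instance
  ∂[v_2,v_5] = [v_5] − [v_2].
This gives a 10×30 integer matrix of rank 9; reducing to Smith normal form yields diagonal entries (1,1,1,1,1,1,1,1,1).

Boundary ∂_2: C_2 → C_1 acts by ∂[p,q,r] = [q,r] − [p,r] + [p,q]. For instance
  ∂[v_1,v_5,v_7] = [v_5,v_7] − [v_1,v_7] + [v_1,v_5],
  ∂[v_0,v_3,v_6] = [v_3,v_6] − [v_0,v_6] + [v_0,v_3].
The 30×20 boundary matrix has rank 20 and Smith normal form diag(1,1,1,1,1,1,1,1,1,1,1,1,1,1,1,1,1,1,1,2).

Computing H_k = (kernel of ∂_k) / (image of ∂_{k+1}):

  H_0: rank C_0 − rank ∂_1 = 10 − 9 = 1, and the invariant factors of ∂_1 are all 1, so H_0 ≅ Z.
  H_1: rank ker ∂_1 − rank ∂_2 = (30 − 9) − 20 = 1, and ∂_2 has invariant factor 2 > 1, so H_1 ≅ Z ⊕ Z/2.
  H_2: rank ker ∂_2 − rank ∂_3 = (20 − 20) − 0 = 0, and there is no ∂_3, so H_2 ≅ 0.

As a check, the Euler characteristic is 10 − 30 + 20 = 0, which agrees with 1 − 1 + 0 = 0.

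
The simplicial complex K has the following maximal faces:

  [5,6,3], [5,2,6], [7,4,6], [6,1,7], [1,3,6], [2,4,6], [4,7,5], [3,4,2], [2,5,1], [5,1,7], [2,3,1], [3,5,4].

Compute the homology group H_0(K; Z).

Fix the vertex order 1 < 2 < 3 < 4 < 5 < 6 < 7 and write every simplex with vertices in increasing order. Then dim K = 2 and the simplices of K are:

  0-simplices (7): [1], [2], [3], [4], [5], [6], [7]
  1-simplices (18): [1,2], [1,3], [1,5], [1,6], [1,7], [2,3], [2,4], [2,5], [2,6], [3,4], [3,5], [3,6], [4,5], [4,6], [4,7], [5,6], [5,7], [6,7]
  2-simplices (12): [1,2,3], [1,2,5], [1,3,6], [1,5,7], [1,6,7], [2,3,4], [2,4,6], [2,5,6], [3,4,5], [3,5,6], [4,5,7], [4,6,7]

Hence C_0 ≅ Z^7, C_1 ≅ Z^18, C_2 ≅ Z^12.

The boundary map ∂_1: C_1 → C_0 maps an edge to its endpoints' difference, ∂[p,q] = q − p.
The 7×18 boundary matrix has rank 6 and Smith normal form diag(1,1,1,1,1,1).

The boundary map ∂_2: C_2 → C_1 maps a triangle to the signed sum of its edges. For instance
  ∂[1,6,7] = [6,7] − [1,7] + [1,6],
  ∂[1,2,3] = [2,3] − [1,3] + [1,2].
As a 18×12 matrix over Z this has rank 12, with invariant factors (1,1,1,1,1,1,1,1,1,1,1,2).

Reading off H_k = ker ∂_k / im ∂_{k+1}:

  H_0: rank C_0 − rank ∂_1 = 7 − 6 = 1, and the invariant factors of ∂_1 are all 1, so H_0 = Z.

H_0 ≅ Z.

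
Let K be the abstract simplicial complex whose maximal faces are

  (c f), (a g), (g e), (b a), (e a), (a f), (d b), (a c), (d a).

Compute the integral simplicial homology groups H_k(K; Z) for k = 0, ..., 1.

H_0 ≅ Z,  H_1 ≅ Z^3.

Fix the vertex order a < b < c < d < e < f < g and write every simplex with vertices in increasing order. Then dim K = 1 and the simplices of K are:

  0-simplices (7): a, b, c, d, e, f, g
  1-simplices (9): ab, ac, ad, ae, af, ag, bd, cf, eg

giving chain groups C_0 ≅ Z^7, C_1 ≅ Z^9.

The boundary map ∂_1: C_1 → C_0 sends each edge [p,q] (with p < q) to q − p. For instance
  ∂ac = c − a.
The 7×9 boundary matrix has rank 6 and Smith normal form diag(1,1,1,1,1,1).

From H_k ≅ ker(∂_k) / im(∂_{k+1}) we obtain:

  H_0: rank C_0 − rank ∂_1 = 7 − 6 = 1, and the invariant factors of ∂_1 are all 1, so H_0 ≅ Z.
  H_1: rank ker ∂_1 − rank ∂_2 = (9 − 6) − 0 = 3, and there is no ∂_2, so H_1 ≅ Z^3.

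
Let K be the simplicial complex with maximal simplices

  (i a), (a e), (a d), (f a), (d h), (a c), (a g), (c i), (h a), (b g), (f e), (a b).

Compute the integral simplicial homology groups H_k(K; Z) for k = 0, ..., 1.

Order the vertices as a < b < c < d < e < f < g < h < i. Listing each simplex with vertices in this order, K has dimension 1 with simplices:

  0-simplices (9): a, b, c, d, e, f, g, h, i
  1-simplices (12): ab, ac, ad, ae, af, ag, ah, ai, bg, ci, dh, ef

Hence C_0 ≅ Z^9, C_1 ≅ Z^12.

The boundary map ∂_1: C_1 → C_0 is given by ∂[p,q] = [q] − [p].
As a 9×12 matrix over Z this has rank 8, with invariant factors (1,1,1,1,1,1,1,1).

Reading off H_k = ker ∂_k / im ∂_{k+1}:

  H_0: rank C_0 − rank ∂_1 = 9 − 8 = 1, and the invariant factors of ∂_1 are all 1, so H_0 ≅ Z.
  H_1: rank ker ∂_1 − rank ∂_2 = (12 − 8) − 0 = 4, and there is no ∂_2, so H_1 ≅ Z^4.

(K is a triangulation of a wedge of 4 circles.)

H_0 ≅ Z,  H_1 ≅ Z^4.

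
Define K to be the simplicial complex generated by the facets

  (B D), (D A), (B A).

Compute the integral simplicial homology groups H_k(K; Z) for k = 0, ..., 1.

Fix the vertex order A < B < D and write every simplex with vertices in increasing order. Then dim K = 1 and the simplices of K are:

  0-simplices (3): A, B, D
  1-simplices (3): AB, AD, BD

giving chain groups C_0 ≅ Z^3, C_1 ≅ Z^3.

∂_1: C_1 → C_0 sends each edge [p,q] (with p < q) to q − p. For instance
  ∂AB = B − A.
The resulting 3×3 matrix has rank 2, and its Smith normal form has invariant factors (1,1).

Reading off H_k = ker ∂_k / im ∂_{k+1}:

  H_0: rank C_0 − rank ∂_1 = 3 − 2 = 1, and the invariant factors of ∂_1 are all 1, so H_0 = Z.
  H_1: rank ker ∂_1 − rank ∂_2 = (3 − 2) − 0 = 1, and there is no ∂_2, so H_1 = Z.

(K is a triangulation of the circle S^1.)

H_0 = Z,  H_1 = Z.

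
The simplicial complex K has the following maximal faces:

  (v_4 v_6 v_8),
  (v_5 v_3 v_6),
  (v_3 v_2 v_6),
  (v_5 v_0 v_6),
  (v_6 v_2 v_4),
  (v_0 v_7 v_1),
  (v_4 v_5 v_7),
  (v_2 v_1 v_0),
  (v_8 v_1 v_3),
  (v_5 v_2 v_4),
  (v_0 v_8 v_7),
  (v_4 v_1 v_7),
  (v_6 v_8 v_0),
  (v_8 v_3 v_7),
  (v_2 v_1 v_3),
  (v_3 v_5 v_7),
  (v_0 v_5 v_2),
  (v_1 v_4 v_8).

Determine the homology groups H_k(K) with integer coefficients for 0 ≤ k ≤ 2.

We work with the vertex ordering v_0 < v_1 < v_2 < v_3 < v_4 < v_5 < v_6 < v_7 < v_8. The simplices of K, each written with vertices in increasing order, are:

  0-simplices (9): [v_0], [v_1], [v_2], [v_3], [v_4], [v_5], [v_6], [v_7], [v_8]
  1-simplices (27): (27 of them)
  2-simplices (18): (18 of them)

Hence C_0 ≅ Z^9, C_1 ≅ Z^27, C_2 ≅ Z^18.

∂_1: C_1 → C_0 is given by ∂[p,q] = [q] − [p]. For instance
  ∂[v_4,v_8] = [v_8] − [v_4].
The resulting 9×27 matrix has rank 8, and its Smith normal form has invariant factors (1,1,1,1,1,1,1,1).

The boundary map ∂_2: C_2 → C_1 maps a triangle to the signed sum of its edges. For instance
  ∂[v_0,v_2,v_5] = [v_2,v_5] − [v_0,v_5] + [v_0,v_2],
  ∂[v_0,v_1,v_2] = [v_1,v_2] − [v_0,v_2] + [v_0,v_1].
The 27×18 boundary matrix has rank 18 and Smith normal form diag(1,1,1,1,1,1,1,1,1,1,1,1,1,1,1,1,1,2).

From H_k ≅ ker(∂_k) / im(∂_{k+1}) we obtain:

  H_0: rank C_0 − rank ∂_1 = 9 − 8 = 1, and the invariant factors of ∂_1 are all 1, so H_0 ≅ Z.
  H_1: rank ker ∂_1 − rank ∂_2 = (27 − 8) − 18 = 1, and ∂_2 has invariant factor 2 > 1, so H_1 ≅ Z ⊕ Z/2.
  H_2: rank ker ∂_2 − rank ∂_3 = (18 − 18) − 0 = 0, and there is no ∂_3, so H_2 ≅ 0.

(K is a triangulation of the Klein bottle.)

H_0 ≅ Z,  H_1 ≅ Z ⊕ Z/2,  H_2 = 0.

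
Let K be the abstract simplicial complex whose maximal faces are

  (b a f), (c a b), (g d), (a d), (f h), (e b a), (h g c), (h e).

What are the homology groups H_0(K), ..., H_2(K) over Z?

H_0 ≅ Z,  H_1 ≅ Z^3,  H_2 = 0.

We work with the vertex ordering a < b < c < d < e < f < g < h. The simplices of K, each written with vertices in increasing order, are:

  0-simplices (8): a, b, c, d, e, f, g, h
  1-simplices (14): ab, ac, ad, ae, af, bc, be, bf, cg, ch, dg, eh, fh, gh
  2-simplices (4): abc, abe, abf, cgh

so the chain groups are C_0 ≅ Z^8, C_1 ≅ Z^14, C_2 ≅ Z^4.

The boundary map ∂_1: C_1 → C_0 maps an edge to its endpoints' difference, ∂[p,q] = q − p.
This gives a 8×14 integer matrix of rank 7; reducing to Smith normal form yields diagonal entries (1,1,1,1,1,1,1).

The boundary map ∂_2: C_2 → C_1 maps a triangle to the signed sum of its edges. For instance
  ∂abc = bc − ac + ab,
  ∂abf = bf − af + ab.
As a 14×4 matrix over Z this has rank 4, with invariant factors (1,1,1,1).

Now H_k = ker ∂_k / im ∂_{k+1}, so:

  H_0: rank C_0 − rank ∂_1 = 8 − 7 = 1, and the invariant factors of ∂_1 are all 1, so H_0 = Z.
  H_1: rank ker ∂_1 − rank ∂_2 = (14 − 7) − 4 = 3, and the invariant factors of ∂_2 are all 1, so H_1 = Z^3.
  H_2: rank ker ∂_2 − rank ∂_3 = (4 − 4) − 0 = 0, and there is no ∂_3, so H_2 = 0.

As a check, the Euler characteristic is 8 − 14 + 4 = -2, which agrees with 1 − 3 + 0 = -2.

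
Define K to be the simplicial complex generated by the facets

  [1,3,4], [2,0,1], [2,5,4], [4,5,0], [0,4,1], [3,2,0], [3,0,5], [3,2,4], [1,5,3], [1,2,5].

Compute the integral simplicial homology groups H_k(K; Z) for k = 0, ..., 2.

H_0 ≅ Z,  H_1 ≅ Z/2Z,  H_2 = 0.

Take the total order 0 < 1 < 2 < 3 < 4 < 5 on the vertex set. Then K (dimension 2) consists of the simplices:

  0-simplices (6): [0], [1], [2], [3], [4], [5]
  1-simplices (15): [0,1], [0,2], [0,3], [0,4], [0,5], [1,2], [1,3], [1,4], [1,5], [2,3], [2,4], [2,5], [3,4], [3,5], [4,5]
  2-simplices (10): [0,1,2], [0,1,4], [0,2,3], [0,3,5], [0,4,5], [1,2,5], [1,3,4], [1,3,5], [2,3,4], [2,4,5]

Hence C_0 ≅ Z^6, C_1 ≅ Z^15, C_2 ≅ Z^10.

∂_1: C_1 → C_0 sends each edge [p,q] (with p < q) to q − p. For instance
  ∂[1,3] = [3] − [1].
This gives a 6×15 integer matrix of rank 5; reducing to Smith normal form yields diagonal entries (1,1,1,1,1).

∂_2: C_2 → C_1 maps a triangle to the signed sum of its edges. For instance
  ∂[2,3,4] = [3,4] − [2,4] + [2,3],
  ∂[2,4,5] = [4,5] − [2,5] + [2,4].
This gives a 15×10 integer matrix of rank 10; reducing to Smith normal form yields diagonal entries (1,1,1,1,1,1,1,1,1,2).

Now H_k = ker ∂_k / im ∂_{k+1}, so:

  H_0: rank C_0 − rank ∂_1 = 6 − 5 = 1, and the invariant factors of ∂_1 are all 1, so H_0 = Z.
  H_1: rank ker ∂_1 − rank ∂_2 = (15 − 5) − 10 = 0, and ∂_2 has invariant factor 2 > 1, so H_1 = Z/2Z.
  H_2: rank ker ∂_2 − rank ∂_3 = (10 − 10) − 0 = 0, and there is no ∂_3, so H_2 = 0.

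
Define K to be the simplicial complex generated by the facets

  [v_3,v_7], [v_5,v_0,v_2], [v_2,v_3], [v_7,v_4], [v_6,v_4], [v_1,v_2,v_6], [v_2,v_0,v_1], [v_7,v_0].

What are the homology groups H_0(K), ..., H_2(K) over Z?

Take the total order v_0 < v_1 < v_2 < v_3 < v_4 < v_5 < v_6 < v_7 on the vertex set. Then K (dimension 2) consists of the simplices:

  0-simplices (8): [v_0], [v_1], [v_2], [v_3], [v_4], [v_5], [v_6], [v_7]
  1-simplices (12): [v_0,v_1], [v_0,v_2], [v_0,v_5], [v_0,v_7], [v_1,v_2], [v_1,v_6], [v_2,v_3], [v_2,v_5], [v_2,v_6], [v_3,v_7], [v_4,v_6], [v_4,v_7]
  2-simplices (3): [v_0,v_1,v_2], [v_0,v_2,v_5], [v_1,v_2,v_6]

giving chain groups C_0 ≅ Z^8, C_1 ≅ Z^12, C_2 ≅ Z^3.

Boundary ∂_1: C_1 → C_0 is given by ∂[p,q] = [q] − [p].
As a 8×12 matrix over Z this has rank 7, with invariant factors (1,1,1,1,1,1,1).

The boundary map ∂_2: C_2 → C_1 sends each 2-simplex [p,q,r] to [q,r] − [p,r] + [p,q]. For instance
  ∂[v_1,v_2,v_6] = [v_2,v_6] − [v_1,v_6] + [v_1,v_2],
  ∂[v_0,v_1,v_2] = [v_1,v_2] − [v_0,v_2] + [v_0,v_1].
The 12×3 boundary matrix has rank 3 and Smith normal form diag(1,1,1).

Now H_k = ker ∂_k / im ∂_{k+1}, so:

  H_0: rank C_0 − rank ∂_1 = 8 − 7 = 1, and the invariant factors of ∂_1 are all 1, so H_0 ≅ Z.
  H_1: rank ker ∂_1 − rank ∂_2 = (12 − 7) − 3 = 2, and the invariant factors of ∂_2 are all 1, so H_1 ≅ Z^2.
  H_2: rank ker ∂_2 − rank ∂_3 = (3 − 3) − 0 = 0, and there is no ∂_3, so H_2 ≅ 0.

H_0 = Z,  H_1 = Z^2,  H_2 = 0.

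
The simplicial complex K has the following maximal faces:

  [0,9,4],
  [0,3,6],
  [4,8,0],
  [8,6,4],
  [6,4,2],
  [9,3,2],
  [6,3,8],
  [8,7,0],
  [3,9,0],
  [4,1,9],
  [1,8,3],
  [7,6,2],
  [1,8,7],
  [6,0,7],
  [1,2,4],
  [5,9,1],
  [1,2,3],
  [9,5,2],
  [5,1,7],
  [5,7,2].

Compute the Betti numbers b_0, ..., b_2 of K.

b_0 = 1, b_1 = 1, b_2 = 0.

Take the total order 0 < 1 < 2 < 3 < 4 < 5 < 6 < 7 < 8 < 9 on the vertex set. Then K (dimension 2) consists of the simplices:

  0-simplices (10): [0], [1], [2], [3], [4], [5], [6], [7], [8], [9]
  1-simplices (30): (30 of them)
  2-simplices (20): (20 of them)

Hence C_0 ≅ Z^10, C_1 ≅ Z^30, C_2 ≅ Z^20.

The boundary map ∂_1: C_1 → C_0 sends each edge [p,q] (with p < q) to q − p.
As a 10×30 matrix over Z this has rank 9, with invariant factors (1,1,1,1,1,1,1,1,1).

The boundary map ∂_2: C_2 → C_1 acts by ∂[p,q,r] = [q,r] − [p,r] + [p,q]. For instance
  ∂[1,4,9] = [4,9] − [1,9] + [1,4],
  ∂[3,6,8] = [6,8] − [3,8] + [3,6].
The resulting 30×20 matrix has rank 20, and its Smith normal form has invariant factors (1,1,1,1,1,1,1,1,1,1,1,1,1,1,1,1,1,1,1,2).

Computing H_k = (kernel of ∂_k) / (image of ∂_{k+1}):

  H_0: rank C_0 − rank ∂_1 = 10 − 9 = 1, and the invariant factors of ∂_1 are all 1, so H_0 = Z.
  H_1: rank ker ∂_1 − rank ∂_2 = (30 − 9) − 20 = 1, and ∂_2 has invariant factor 2 > 1, so H_1 = Z ⊕ Z/2.
  H_2: rank ker ∂_2 − rank ∂_3 = (20 − 20) − 0 = 0, and there is no ∂_3, so H_2 = 0.

Hence the Betti numbers are b_0 = 1, b_1 = 1, b_2 = 0.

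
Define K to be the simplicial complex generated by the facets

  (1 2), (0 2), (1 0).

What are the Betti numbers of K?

Fix the vertex order 0 < 1 < 2 and write every simplex with vertices in increasing order. Then dim K = 1 and the simplices of K are:

  0-simplices (3): [0], [1], [2]
  1-simplices (3): [0,1], [0,2], [1,2]

so the chain groups are C_0 ≅ Z^3, C_1 ≅ Z^3.

Boundary ∂_1: C_1 → C_0 is given by ∂[p,q] = [q] − [p].
As a 3×3 matrix over Z this has rank 2, with invariant factors (1,1).

Reading off H_k = ker ∂_k / im ∂_{k+1}:

  H_0: rank C_0 − rank ∂_1 = 3 − 2 = 1, and the invariant factors of ∂_1 are all 1, so H_0 ≅ Z.
  H_1: rank ker ∂_1 − rank ∂_2 = (3 − 2) − 0 = 1, and there is no ∂_2, so H_1 ≅ Z.

Hence the Betti numbers are b_0 = 1, b_1 = 1.

b_0 = 1, b_1 = 1.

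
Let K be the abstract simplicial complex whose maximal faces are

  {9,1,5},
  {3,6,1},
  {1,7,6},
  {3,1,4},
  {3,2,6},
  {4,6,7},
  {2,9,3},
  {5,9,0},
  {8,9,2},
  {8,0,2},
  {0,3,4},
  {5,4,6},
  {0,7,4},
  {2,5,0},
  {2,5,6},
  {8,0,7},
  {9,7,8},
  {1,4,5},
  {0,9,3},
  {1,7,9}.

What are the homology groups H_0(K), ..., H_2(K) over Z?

H_0 ≅ Z,  H_1 ≅ Z ⊕ Z/2,  H_2 = 0.

Order the vertices as 0 < 1 < 2 < 3 < 4 < 5 < 6 < 7 < 8 < 9. Listing each simplex with vertices in this order, K has dimension 2 with simplices:

  0-simplices (10): [0], [1], [2], [3], [4], [5], [6], [7], [8], [9]
  1-simplices (30): (30 of them)
  2-simplices (20): (20 of them)

so the chain groups are C_0 ≅ Z^10, C_1 ≅ Z^30, C_2 ≅ Z^20.

Boundary ∂_1: C_1 → C_0 maps an edge to its endpoints' difference, ∂[p,q] = q − p. For instance
  ∂[3,9] = [9] − [3].
The 10×30 boundary matrix has rank 9 and Smith normal form diag(1,1,1,1,1,1,1,1,1).

Boundary ∂_2: C_2 → C_1 sends each 2-simplex [p,q,r] to [q,r] − [p,r] + [p,q]. For instance
  ∂[7,8,9] = [8,9] − [7,9] + [7,8],
  ∂[0,2,8] = [2,8] − [0,8] + [0,2].
This gives a 30×20 integer matrix of rank 20; reducing to Smith normal form yields diagonal entries (1,1,1,1,1,1,1,1,1,1,1,1,1,1,1,1,1,1,1,2).

Reading off H_k = ker ∂_k / im ∂_{k+1}:

  H_0: rank C_0 − rank ∂_1 = 10 − 9 = 1, and the invariant factors of ∂_1 are all 1, so H_0 = Z.
  H_1: rank ker ∂_1 − rank ∂_2 = (30 − 9) − 20 = 1, and ∂_2 has invariant factor 2 > 1, so H_1 = Z ⊕ Z/2.
  H_2: rank ker ∂_2 − rank ∂_3 = (20 − 20) − 0 = 0, and there is no ∂_3, so H_2 = 0.

As a check, the Euler characteristic is 10 − 30 + 20 = 0, which agrees with 1 − 1 + 0 = 0.
(K is a triangulation of the Klein bottle.)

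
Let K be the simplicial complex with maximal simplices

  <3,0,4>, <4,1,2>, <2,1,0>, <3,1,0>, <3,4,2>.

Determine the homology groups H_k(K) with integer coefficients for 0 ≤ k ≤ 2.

We work with the vertex ordering 0 < 1 < 2 < 3 < 4. The simplices of K, each written with vertices in increasing order, are:

  0-simplices (5): [0], [1], [2], [3], [4]
  1-simplices (10): [0,1], [0,2], [0,3], [0,4], [1,2], [1,3], [1,4], [2,3], [2,4], [3,4]
  2-simplices (5): [0,1,2], [0,1,3], [0,3,4], [1,2,4], [2,3,4]

Hence C_0 ≅ Z^5, C_1 ≅ Z^10, C_2 ≅ Z^5.

Boundary ∂_1: C_1 → C_0 sends each edge [p,q] (with p < q) to q − p. For instance
  ∂[1,2] = [2] − [1].
The resulting 5×10 matrix has rank 4, and its Smith normal form has invariant factors (1,1,1,1).

The boundary map ∂_2: C_2 → C_1 acts by ∂[p,q,r] = [q,r] − [p,r] + [p,q]. For instance
  ∂[0,1,2] = [1,2] − [0,2] + [0,1],
  ∂[0,1,3] = [1,3] − [0,3] + [0,1].
The 10×5 boundary matrix has rank 5 and Smith normal form diag(1,1,1,1,1).

From H_k ≅ ker(∂_k) / im(∂_{k+1}) we obtain:

  H_0: rank C_0 − rank ∂_1 = 5 − 4 = 1, and the invariant factors of ∂_1 are all 1, so H_0 = Z.
  H_1: rank ker ∂_1 − rank ∂_2 = (10 − 4) − 5 = 1, and the invariant factors of ∂_2 are all 1, so H_1 = Z.
  H_2: rank ker ∂_2 − rank ∂_3 = (5 − 5) − 0 = 0, and there is no ∂_3, so H_2 = 0.

(K is a triangulation of the Möbius band.)

H_0 ≅ Z,  H_1 ≅ Z,  H_2 = 0.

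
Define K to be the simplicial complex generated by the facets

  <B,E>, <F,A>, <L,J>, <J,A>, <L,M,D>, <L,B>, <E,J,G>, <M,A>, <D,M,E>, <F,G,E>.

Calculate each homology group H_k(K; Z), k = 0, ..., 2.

We work with the vertex ordering A < B < D < E < F < G < J < L < M. The simplices of K, each written with vertices in increasing order, are:

  0-simplices (9): A, B, D, E, F, G, J, L, M
  1-simplices (16): AF, AJ, AM, BE, BL, DE, DL, DM, EF, EG, EJ, EM, FG, GJ, JL, LM
  2-simplices (4): DEM, DLM, EFG, EGJ

so the chain groups are C_0 ≅ Z^9, C_1 ≅ Z^16, C_2 ≅ Z^4.

Boundary ∂_1: C_1 → C_0 is given by ∂[p,q] = [q] − [p].
This gives a 9×16 integer matrix of rank 8; reducing to Smith normal form yields diagonal entries (1,1,1,1,1,1,1,1).

∂_2: C_2 → C_1 maps a triangle to the signed sum of its edges. For instance
  ∂EGJ = GJ − EJ + EG,
  ∂EFG = FG − EG + EF.
The resulting 16×4 matrix has rank 4, and its Smith normal form has invariant factors (1,1,1,1).

Now H_k = ker ∂_k / im ∂_{k+1}, so:

  H_0: rank C_0 − rank ∂_1 = 9 − 8 = 1, and the invariant factors of ∂_1 are all 1, so H_0 = Z.
  H_1: rank ker ∂_1 − rank ∂_2 = (16 − 8) − 4 = 4, and the invariant factors of ∂_2 are all 1, so H_1 = Z^4.
  H_2: rank ker ∂_2 − rank ∂_3 = (4 − 4) − 0 = 0, and there is no ∂_3, so H_2 = 0.

H_0 = Z,  H_1 = Z^4,  H_2 = 0.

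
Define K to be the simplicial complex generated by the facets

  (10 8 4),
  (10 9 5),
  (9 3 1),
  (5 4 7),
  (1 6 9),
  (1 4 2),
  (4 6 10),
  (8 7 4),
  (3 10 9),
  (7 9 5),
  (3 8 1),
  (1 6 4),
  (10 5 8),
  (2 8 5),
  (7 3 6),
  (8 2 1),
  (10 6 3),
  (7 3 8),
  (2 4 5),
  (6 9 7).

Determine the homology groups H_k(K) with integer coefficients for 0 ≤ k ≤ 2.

K has 10 vertices, 30 edges, 20 triangles.
rank ∂_0 = 0, rank ∂_1 = 9 ⇒ b_0 = 10 − 0 − 9 = 1; all invariant factors of ∂_1 are 1 so no torsion. So H_0 = Z.
rank ∂_1 = 9, rank ∂_2 = 20 ⇒ b_1 = 30 − 9 − 20 = 1; ∂_2 has invariant factor(s) [2] giving torsion. So H_1 = Z × Z/2.
rank ∂_2 = 20, rank ∂_3 = 0 ⇒ b_2 = 20 − 20 − 0 = 0. So H_2 = 0.

H_0 = Z,  H_1 = Z × Z/2,  H_2 = 0.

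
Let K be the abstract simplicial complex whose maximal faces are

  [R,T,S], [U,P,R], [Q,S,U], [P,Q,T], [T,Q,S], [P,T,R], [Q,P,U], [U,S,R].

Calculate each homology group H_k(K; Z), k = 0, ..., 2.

Order the vertices as P < Q < R < S < T < U. Listing each simplex with vertices in this order, K has dimension 2 with simplices:

  0-simplices (6): P, Q, R, S, T, U
  1-simplices (12): PQ, PR, PT, PU, QS, QT, QU, RS, RT, RU, ST, SU
  2-simplices (8): PQT, PQU, PRT, PRU, QST, QSU, RST, RSU

so the chain groups are C_0 ≅ Z^6, C_1 ≅ Z^12, C_2 ≅ Z^8.

Boundary ∂_1: C_1 → C_0 is given by ∂[p,q] = [q] − [p].
As a 6×12 matrix over Z this has rank 5, with invariant factors (1,1,1,1,1).

Boundary ∂_2: C_2 → C_1 maps a triangle to the signed sum of its edges. For instance
  ∂RSU = SU − RU + RS,
  ∂PQT = QT − PT + PQ.
The resulting 12×8 matrix has rank 7, and its Smith normal form has invariant factors (1,1,1,1,1,1,1).

From H_k ≅ ker(∂_k) / im(∂_{k+1}) we obtain:

  H_0: rank C_0 − rank ∂_1 = 6 − 5 = 1, and the invariant factors of ∂_1 are all 1, so H_0 ≅ Z.
  H_1: rank ker ∂_1 − rank ∂_2 = (12 − 5) − 7 = 0, and the invariant factors of ∂_2 are all 1, so H_1 ≅ 0.
  H_2: rank ker ∂_2 − rank ∂_3 = (8 − 7) − 0 = 1, and there is no ∂_3, so H_2 ≅ Z.

H_0 ≅ Z,  H_1 = 0,  H_2 ≅ Z.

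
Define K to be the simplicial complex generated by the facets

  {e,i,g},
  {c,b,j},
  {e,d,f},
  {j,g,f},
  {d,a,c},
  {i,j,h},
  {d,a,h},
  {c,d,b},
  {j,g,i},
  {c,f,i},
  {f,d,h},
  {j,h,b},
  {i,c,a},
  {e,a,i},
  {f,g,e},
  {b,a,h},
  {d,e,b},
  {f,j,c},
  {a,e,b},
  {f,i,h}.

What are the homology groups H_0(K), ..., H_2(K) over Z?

K has 10 vertices, 30 edges, 20 triangles.
rank ∂_0 = 0, rank ∂_1 = 9 ⇒ b_0 = 10 − 0 − 9 = 1; all invariant factors of ∂_1 are 1 so no torsion. So H_0 ≅ Z.
rank ∂_1 = 9, rank ∂_2 = 20 ⇒ b_1 = 30 − 9 − 20 = 1; ∂_2 has invariant factor(s) [2] giving torsion. So H_1 ≅ Z ⊕ Z/2.
rank ∂_2 = 20, rank ∂_3 = 0 ⇒ b_2 = 20 − 20 − 0 = 0. So H_2 ≅ 0.

H_0 ≅ Z,  H_1 ≅ Z ⊕ Z/2,  H_2 = 0.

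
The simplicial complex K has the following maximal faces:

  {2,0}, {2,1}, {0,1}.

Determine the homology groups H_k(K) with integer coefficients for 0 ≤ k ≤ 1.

Fix the vertex order 0 < 1 < 2 and write every simplex with vertices in increasing order. Then dim K = 1 and the simplices of K are:

  0-simplices (3): [0], [1], [2]
  1-simplices (3): [0,1], [0,2], [1,2]

giving chain groups C_0 ≅ Z^3, C_1 ≅ Z^3.

∂_1: C_1 → C_0 sends each edge [p,q] (with p < q) to q − p. For instance
  ∂[1,2] = [2] − [1].
This gives a 3×3 integer matrix of rank 2; reducing to Smith normal form yields diagonal entries (1,1).

Computing H_k = (kernel of ∂_k) / (image of ∂_{k+1}):

  H_0: rank C_0 − rank ∂_1 = 3 − 2 = 1, and the invariant factors of ∂_1 are all 1, so H_0 = Z.
  H_1: rank ker ∂_1 − rank ∂_2 = (3 − 2) − 0 = 1, and there is no ∂_2, so H_1 = Z.

(K is a triangulation of the circle S^1.)

H_0 ≅ Z,  H_1 ≅ Z.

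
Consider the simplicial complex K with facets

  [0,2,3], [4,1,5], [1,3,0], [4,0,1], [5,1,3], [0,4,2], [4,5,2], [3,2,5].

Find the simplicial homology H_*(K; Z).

H_0 ≅ Z,  H_1 = 0,  H_2 ≅ Z.

K has 6 vertices, 12 edges, 8 triangles.
rank ∂_0 = 0, rank ∂_1 = 5 ⇒ b_0 = 6 − 0 − 5 = 1; all invariant factors of ∂_1 are 1 so no torsion. So H_0 ≅ Z.
rank ∂_1 = 5, rank ∂_2 = 7 ⇒ b_1 = 12 − 5 − 7 = 0; all invariant factors of ∂_2 are 1 so no torsion. So H_1 ≅ 0.
rank ∂_2 = 7, rank ∂_3 = 0 ⇒ b_2 = 8 − 7 − 0 = 1. So H_2 ≅ Z.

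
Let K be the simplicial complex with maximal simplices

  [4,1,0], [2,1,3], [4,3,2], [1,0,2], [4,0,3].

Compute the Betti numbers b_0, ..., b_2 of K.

We work with the vertex ordering 0 < 1 < 2 < 3 < 4. The simplices of K, each written with vertices in increasing order, are:

  0-simplices (5): [0], [1], [2], [3], [4]
  1-simplices (10): [0,1], [0,2], [0,3], [0,4], [1,2], [1,3], [1,4], [2,3], [2,4], [3,4]
  2-simplices (5): [0,1,2], [0,1,4], [0,3,4], [1,2,3], [2,3,4]

giving chain groups C_0 ≅ Z^5, C_1 ≅ Z^10, C_2 ≅ Z^5.

Boundary ∂_1: C_1 → C_0 sends each edge [p,q] (with p < q) to q − p. For instance
  ∂[0,3] = [3] − [0].
The 5×10 boundary matrix has rank 4 and Smith normal form diag(1,1,1,1).

The boundary map ∂_2: C_2 → C_1 acts by ∂[p,q,r] = [q,r] − [p,r] + [p,q]. For instance
  ∂[0,1,4] = [1,4] − [0,4] + [0,1],
  ∂[0,1,2] = [1,2] − [0,2] + [0,1].
As a 10×5 matrix over Z this has rank 5, with invariant factors (1,1,1,1,1).

Computing H_k = (kernel of ∂_k) / (image of ∂_{k+1}):

  H_0: rank C_0 − rank ∂_1 = 5 − 4 = 1, and the invariant factors of ∂_1 are all 1, so H_0 ≅ Z.
  H_1: rank ker ∂_1 − rank ∂_2 = (10 − 4) − 5 = 1, and the invariant factors of ∂_2 are all 1, so H_1 ≅ Z.
  H_2: rank ker ∂_2 − rank ∂_3 = (5 − 5) − 0 = 0, and there is no ∂_3, so H_2 ≅ 0.

(K is a triangulation of the Möbius band.)

Hence the Betti numbers are b_0 = 1, b_1 = 1, b_2 = 0.

b_0 = 1, b_1 = 1, b_2 = 0.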